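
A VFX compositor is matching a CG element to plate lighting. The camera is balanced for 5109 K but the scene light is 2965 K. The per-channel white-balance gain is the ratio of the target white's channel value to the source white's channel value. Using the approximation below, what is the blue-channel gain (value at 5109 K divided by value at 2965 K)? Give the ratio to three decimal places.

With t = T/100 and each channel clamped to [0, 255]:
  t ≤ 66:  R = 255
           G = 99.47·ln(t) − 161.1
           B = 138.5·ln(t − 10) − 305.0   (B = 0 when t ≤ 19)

At 2965 K (t = 29.65):
  B = 138.5·ln(29.65 − 10) − 305.0 = 138.5·ln 19.65 − 305.0 = 138.5·2.9781 − 305.0 = 107.464.
At 5109 K (t = 51.09):
  B = 138.5·ln(51.09 − 10) − 305.0 = 138.5·ln 41.09 − 305.0 = 138.5·3.7158 − 305.0 = 209.633.
Gain = 209.633 / 107.464 = 1.9507 → 1.951.

1.951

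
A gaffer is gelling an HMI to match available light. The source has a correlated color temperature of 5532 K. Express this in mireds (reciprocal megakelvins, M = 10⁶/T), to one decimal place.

M = 10⁶ / 5532 = 180.766 → 180.8 mireds.

180.8 mireds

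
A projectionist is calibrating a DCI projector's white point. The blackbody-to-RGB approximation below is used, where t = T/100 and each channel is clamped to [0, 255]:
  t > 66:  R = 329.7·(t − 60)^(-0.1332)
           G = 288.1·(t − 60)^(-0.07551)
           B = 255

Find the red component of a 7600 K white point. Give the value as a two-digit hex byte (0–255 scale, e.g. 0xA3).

0xE4

t = 7600/100 = 76; the t > 66 branch applies.
R = 329.7·(76 − 60)^(-0.1332) = 329.7·16^(-0.1332) = 329.7·0.69121 = 227.893.
Rounded: 228; in hex, 0xE4.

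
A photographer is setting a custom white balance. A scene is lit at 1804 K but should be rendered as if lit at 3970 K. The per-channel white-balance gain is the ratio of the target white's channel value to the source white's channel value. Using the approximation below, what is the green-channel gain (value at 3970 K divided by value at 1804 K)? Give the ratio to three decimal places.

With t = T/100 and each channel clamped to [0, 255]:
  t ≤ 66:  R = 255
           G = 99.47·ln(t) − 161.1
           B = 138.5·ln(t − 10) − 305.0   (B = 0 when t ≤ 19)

At 1804 K (t = 18.04):
  G = 99.47·ln 18.04 − 161.1 = 99.47·2.8926 − 161.1 = 126.626.
At 3970 K (t = 39.7):
  G = 99.47·ln 39.7 − 161.1 = 99.47·3.6814 − 161.1 = 205.084.
Gain = 205.084 / 126.626 = 1.6196 → 1.620.

1.620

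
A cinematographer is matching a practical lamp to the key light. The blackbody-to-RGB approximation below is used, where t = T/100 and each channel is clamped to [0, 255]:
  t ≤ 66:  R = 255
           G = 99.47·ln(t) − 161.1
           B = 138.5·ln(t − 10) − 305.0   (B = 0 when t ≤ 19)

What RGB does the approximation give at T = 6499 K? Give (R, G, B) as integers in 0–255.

(255, 254, 250)

t = 6499/100 = 64.99; the t ≤ 66 branch applies.
R = 255 by definition for t ≤ 66.
G = 99.47·ln 64.99 − 161.1 = 99.47·4.1742 − 161.1 = 254.111.
B = 138.5·ln(64.99 − 10) − 305.0 = 138.5·ln 54.99 − 305.0 = 138.5·4.0072 − 305.0 = 249.990.
Rounded: (255, 254, 250).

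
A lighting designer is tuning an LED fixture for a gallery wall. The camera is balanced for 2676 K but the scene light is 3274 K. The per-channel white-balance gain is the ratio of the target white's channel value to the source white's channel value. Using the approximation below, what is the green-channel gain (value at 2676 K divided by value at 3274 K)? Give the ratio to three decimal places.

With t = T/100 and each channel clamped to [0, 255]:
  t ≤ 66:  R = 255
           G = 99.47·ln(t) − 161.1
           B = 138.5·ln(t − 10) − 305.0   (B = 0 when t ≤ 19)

0.892

At 3274 K (t = 32.74):
  G = 99.47·ln 32.74 − 161.1 = 99.47·3.4886 − 161.1 = 185.911.
At 2676 K (t = 26.76):
  G = 99.47·ln 26.76 − 161.1 = 99.47·3.2869 − 161.1 = 165.849.
Gain = 165.849 / 185.911 = 0.8921 → 0.892.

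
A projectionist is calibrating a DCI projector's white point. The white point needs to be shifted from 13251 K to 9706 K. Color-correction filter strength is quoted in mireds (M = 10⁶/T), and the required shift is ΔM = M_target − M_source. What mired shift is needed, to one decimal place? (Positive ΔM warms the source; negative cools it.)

M_source = 10⁶/13251 = 75.466; M_target = 10⁶/9706 = 103.029.
ΔM = 103.029 − 75.466 = 27.563 → +27.6 mireds, a warming shift.

+27.6 mireds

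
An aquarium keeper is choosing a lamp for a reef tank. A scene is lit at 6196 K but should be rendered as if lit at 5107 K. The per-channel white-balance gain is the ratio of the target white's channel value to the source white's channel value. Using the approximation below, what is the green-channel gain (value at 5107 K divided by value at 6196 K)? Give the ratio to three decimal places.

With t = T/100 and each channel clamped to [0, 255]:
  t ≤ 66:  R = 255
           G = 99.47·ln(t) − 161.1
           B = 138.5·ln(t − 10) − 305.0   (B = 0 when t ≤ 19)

At 6196 K (t = 61.96):
  G = 99.47·ln 61.96 − 161.1 = 99.47·4.1265 − 161.1 = 249.362.
At 5107 K (t = 51.07):
  G = 99.47·ln 51.07 − 161.1 = 99.47·3.9332 − 161.1 = 230.135.
Gain = 230.135 / 249.362 = 0.9229 → 0.923.

0.923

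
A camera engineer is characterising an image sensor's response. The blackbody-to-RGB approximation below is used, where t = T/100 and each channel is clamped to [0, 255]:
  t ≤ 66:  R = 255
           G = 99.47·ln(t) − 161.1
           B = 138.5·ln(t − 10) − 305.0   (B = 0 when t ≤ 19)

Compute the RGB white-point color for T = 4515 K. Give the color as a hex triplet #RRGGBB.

t = 4515/100 = 45.15; the t ≤ 66 branch applies.
R = 255 by definition for t ≤ 66.
G = 99.47·ln 45.15 − 161.1 = 99.47·3.8100 − 161.1 = 217.880.
B = 138.5·ln(45.15 − 10) − 305.0 = 138.5·ln 35.15 − 305.0 = 138.5·3.5596 − 305.0 = 188.008.
Rounded: (255, 218, 188).
In hex: #FFDABC.

#FFDABC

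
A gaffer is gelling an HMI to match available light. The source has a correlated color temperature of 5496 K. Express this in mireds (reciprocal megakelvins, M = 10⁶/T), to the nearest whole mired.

M = 10⁶ / 5496 = 181.951 → 182 mireds.

182 mireds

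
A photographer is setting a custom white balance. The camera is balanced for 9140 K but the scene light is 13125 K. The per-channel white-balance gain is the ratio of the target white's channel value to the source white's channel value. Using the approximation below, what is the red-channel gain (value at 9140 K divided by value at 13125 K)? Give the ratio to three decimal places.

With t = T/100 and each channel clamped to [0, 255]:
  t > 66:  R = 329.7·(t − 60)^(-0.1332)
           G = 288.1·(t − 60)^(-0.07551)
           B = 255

1.115

At 13125 K (t = 131.25):
  R = 329.7·(131.25 − 60)^(-0.1332) = 329.7·71.25^(-0.1332) = 329.7·0.56651 = 186.779.
At 9140 K (t = 91.4):
  R = 329.7·(91.4 − 60)^(-0.1332) = 329.7·31.4^(-0.1332) = 329.7·0.63184 = 208.319.
Gain = 208.319 / 186.779 = 1.1153 → 1.115.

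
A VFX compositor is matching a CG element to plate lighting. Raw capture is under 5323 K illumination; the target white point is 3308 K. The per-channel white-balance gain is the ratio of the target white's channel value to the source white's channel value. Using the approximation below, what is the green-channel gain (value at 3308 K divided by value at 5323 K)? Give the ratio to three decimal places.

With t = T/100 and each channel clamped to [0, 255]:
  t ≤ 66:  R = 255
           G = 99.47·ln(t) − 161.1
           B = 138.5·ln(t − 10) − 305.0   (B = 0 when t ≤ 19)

At 5323 K (t = 53.23):
  G = 99.47·ln 53.23 − 161.1 = 99.47·3.9746 − 161.1 = 234.256.
At 3308 K (t = 33.08):
  G = 99.47·ln 33.08 − 161.1 = 99.47·3.4989 − 161.1 = 186.938.
Gain = 186.938 / 234.256 = 0.7980 → 0.798.

0.798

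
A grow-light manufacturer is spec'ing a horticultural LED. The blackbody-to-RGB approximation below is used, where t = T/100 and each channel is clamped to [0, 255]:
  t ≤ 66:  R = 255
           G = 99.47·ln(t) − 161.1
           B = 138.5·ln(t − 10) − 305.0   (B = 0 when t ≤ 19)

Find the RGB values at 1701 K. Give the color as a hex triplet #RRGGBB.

#FF7900

t = 1701/100 = 17.01; the t ≤ 66 branch applies.
R = 255 by definition for t ≤ 66.
G = 99.47·ln 17.01 − 161.1 = 99.47·2.8338 − 161.1 = 120.778.
t = 17.01 ≤ 19, so B = 0.
Rounded: (255, 121, 0).
In hex: #FF7900.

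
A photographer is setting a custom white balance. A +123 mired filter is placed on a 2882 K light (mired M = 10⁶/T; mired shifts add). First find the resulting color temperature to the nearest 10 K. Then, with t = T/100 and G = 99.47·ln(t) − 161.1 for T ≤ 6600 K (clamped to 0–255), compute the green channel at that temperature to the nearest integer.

143

M_in = 10⁶/2882 = 346.98; M_out = 346.98 + (+123) = 469.98.
T_out = 10⁶/469.98 = 2127.7 K → 2130 K; t = 21.3.
G = 99.47·ln 21.3 − 161.1 = 99.47·3.0587 − 161.1 = 143.150.
Rounded: 143.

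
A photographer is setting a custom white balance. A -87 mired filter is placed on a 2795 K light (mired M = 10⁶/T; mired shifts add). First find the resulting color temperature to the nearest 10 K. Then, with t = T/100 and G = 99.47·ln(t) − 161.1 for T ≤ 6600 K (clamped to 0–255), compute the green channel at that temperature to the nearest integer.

198

M_in = 10⁶/2795 = 357.78; M_out = 357.78 + (-87) = 270.78.
T_out = 10⁶/270.78 = 3693.0 K → 3690 K; t = 36.9.
G = 99.47·ln 36.9 − 161.1 = 99.47·3.6082 − 161.1 = 197.809.
Rounded: 198.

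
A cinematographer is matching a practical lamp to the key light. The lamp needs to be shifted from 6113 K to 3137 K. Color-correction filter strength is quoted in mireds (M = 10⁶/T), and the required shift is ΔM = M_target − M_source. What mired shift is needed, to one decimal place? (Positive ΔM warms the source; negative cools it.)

M_source = 10⁶/6113 = 163.586; M_target = 10⁶/3137 = 318.776.
ΔM = 318.776 − 163.586 = 155.190 → +155.2 mireds, a warming shift.

+155.2 mireds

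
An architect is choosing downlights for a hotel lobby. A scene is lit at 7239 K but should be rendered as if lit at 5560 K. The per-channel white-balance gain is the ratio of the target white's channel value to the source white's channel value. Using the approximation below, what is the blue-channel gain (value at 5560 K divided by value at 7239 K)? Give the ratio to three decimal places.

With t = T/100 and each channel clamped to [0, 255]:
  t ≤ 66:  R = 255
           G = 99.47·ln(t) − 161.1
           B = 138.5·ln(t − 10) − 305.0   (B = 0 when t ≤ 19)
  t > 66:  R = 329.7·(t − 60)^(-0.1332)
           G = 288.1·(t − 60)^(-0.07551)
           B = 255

0.879

At 7239 K (t = 72.39):
  B = 255 by definition for t > 66.
At 5560 K (t = 55.6):
  B = 138.5·ln(55.6 − 10) − 305.0 = 138.5·ln 45.6 − 305.0 = 138.5·3.8199 − 305.0 = 224.057.
Gain = 224.057 / 255.000 = 0.8787 → 0.879.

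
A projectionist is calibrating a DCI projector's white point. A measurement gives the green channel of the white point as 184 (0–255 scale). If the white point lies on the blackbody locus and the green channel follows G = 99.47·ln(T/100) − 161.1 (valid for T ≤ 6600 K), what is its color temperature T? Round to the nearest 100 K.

ln t = (184 + 161.1) / 99.47 = 3.4694.
t = e^3.4694 = 32.117.
T = 100·t = 3212 K → 3200 K to the nearest 100 K.

3200 K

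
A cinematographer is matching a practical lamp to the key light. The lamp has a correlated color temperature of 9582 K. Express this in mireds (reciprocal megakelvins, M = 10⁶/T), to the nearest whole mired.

M = 10⁶ / 9582 = 104.362 → 104 mireds.

104 mireds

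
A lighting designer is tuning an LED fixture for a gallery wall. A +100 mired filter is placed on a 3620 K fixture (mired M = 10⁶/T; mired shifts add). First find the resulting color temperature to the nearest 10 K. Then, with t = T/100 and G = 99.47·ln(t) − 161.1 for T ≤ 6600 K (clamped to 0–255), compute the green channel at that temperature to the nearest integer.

M_in = 10⁶/3620 = 276.24; M_out = 276.24 + (+100) = 376.24.
T_out = 10⁶/376.24 = 2657.9 K → 2660 K; t = 26.6.
G = 99.47·ln 26.6 − 161.1 = 99.47·3.2809 − 161.1 = 165.252.
Rounded: 165.

165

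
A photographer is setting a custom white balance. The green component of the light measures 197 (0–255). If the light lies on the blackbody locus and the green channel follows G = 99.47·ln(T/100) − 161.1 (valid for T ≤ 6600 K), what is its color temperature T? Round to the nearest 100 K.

ln t = (197 + 161.1) / 99.47 = 3.6001.
t = e^3.6001 = 36.601.
T = 100·t = 3660 K → 3700 K to the nearest 100 K.

3700 K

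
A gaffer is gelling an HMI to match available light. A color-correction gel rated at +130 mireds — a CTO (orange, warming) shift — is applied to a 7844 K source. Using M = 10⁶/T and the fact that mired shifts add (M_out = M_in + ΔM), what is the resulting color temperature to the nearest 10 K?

3880 K

M_in = 10⁶/7844 = 127.49 mireds.
M_out = 127.49 + (+130) = 257.49 mireds.
T_out = 10⁶/257.49 = 3883.7 K → 3880 K.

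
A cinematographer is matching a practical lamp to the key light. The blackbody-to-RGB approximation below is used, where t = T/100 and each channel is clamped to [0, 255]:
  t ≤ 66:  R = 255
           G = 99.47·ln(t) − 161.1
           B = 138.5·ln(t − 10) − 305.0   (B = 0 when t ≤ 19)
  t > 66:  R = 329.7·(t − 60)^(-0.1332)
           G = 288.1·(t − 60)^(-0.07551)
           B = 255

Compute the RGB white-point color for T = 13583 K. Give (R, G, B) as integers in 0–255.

(185, 208, 255)

t = 13583/100 = 135.83; the t > 66 branch applies.
R = 329.7·(135.83 − 60)^(-0.1332) = 329.7·75.83^(-0.1332) = 329.7·0.56183 = 185.235.
G = 288.1·(135.83 − 60)^(-0.07551) = 288.1·75.83^(-0.07551) = 288.1·0.72120 = 207.777.
B = 255 by definition for t > 66.
Rounded: (185, 208, 255).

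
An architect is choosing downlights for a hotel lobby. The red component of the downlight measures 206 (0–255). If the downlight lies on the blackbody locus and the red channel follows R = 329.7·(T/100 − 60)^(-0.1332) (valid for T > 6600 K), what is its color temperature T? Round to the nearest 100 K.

9400 K

(t − 60)^(-0.1332) = 206/329.7 = 0.62481.
t − 60 = 0.62481^(1/-0.1332) = 0.62481^(-7.508) = 34.152, so t = 94.152.
T = 100·t = 9415 K → 9400 K to the nearest 100 K.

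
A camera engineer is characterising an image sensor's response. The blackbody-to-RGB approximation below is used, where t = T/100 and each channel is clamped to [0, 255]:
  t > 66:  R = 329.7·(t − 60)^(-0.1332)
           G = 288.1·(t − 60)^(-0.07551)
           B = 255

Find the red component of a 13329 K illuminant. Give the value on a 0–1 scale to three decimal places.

0.730

t = 13329/100 = 133.29; the t > 66 branch applies.
R = 329.7·(133.29 − 60)^(-0.1332) = 329.7·73.29^(-0.1332) = 329.7·0.56439 = 186.078.
On a 0–1 scale: 186.078/255 = 0.7297 → 0.730.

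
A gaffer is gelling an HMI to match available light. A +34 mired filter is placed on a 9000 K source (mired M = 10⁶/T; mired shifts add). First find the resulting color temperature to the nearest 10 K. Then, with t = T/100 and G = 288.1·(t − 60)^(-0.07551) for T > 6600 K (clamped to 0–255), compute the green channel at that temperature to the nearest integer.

244

M_in = 10⁶/9000 = 111.11; M_out = 111.11 + (+34) = 145.11.
T_out = 10⁶/145.11 = 6891.3 K → 6890 K; t = 68.9.
G = 288.1·(68.9 − 60)^(-0.07551) = 288.1·8.9^(-0.07551) = 288.1·0.84784 = 244.261.
Rounded: 244.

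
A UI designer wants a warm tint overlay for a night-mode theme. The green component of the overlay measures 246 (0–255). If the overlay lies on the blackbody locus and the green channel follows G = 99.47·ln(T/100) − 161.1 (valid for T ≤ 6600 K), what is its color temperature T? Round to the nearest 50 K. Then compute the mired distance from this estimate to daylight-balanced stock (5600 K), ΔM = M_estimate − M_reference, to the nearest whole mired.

-12 mireds

ln t = (246 + 161.1) / 99.47 = 4.0927.
t = e^4.0927 = 59.901.
T = 100·t = 5990 K → 6000 K to the nearest 50 K.
M_estimate = 10⁶/6000 = 166.67; M_reference = 10⁶/5600 = 178.57.
ΔM = 166.67 − 178.57 = -11.90 → -12 mireds.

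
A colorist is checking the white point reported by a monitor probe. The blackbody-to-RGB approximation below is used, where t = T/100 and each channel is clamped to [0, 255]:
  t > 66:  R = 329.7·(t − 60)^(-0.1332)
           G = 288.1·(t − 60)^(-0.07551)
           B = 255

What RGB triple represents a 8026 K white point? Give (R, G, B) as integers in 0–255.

t = 8026/100 = 80.26; the t > 66 branch applies.
R = 329.7·(80.26 − 60)^(-0.1332) = 329.7·20.26^(-0.1332) = 329.7·0.66982 = 220.838.
G = 288.1·(80.26 − 60)^(-0.07551) = 288.1·20.26^(-0.07551) = 288.1·0.79677 = 229.551.
B = 255 by definition for t > 66.
Rounded: (221, 230, 255).

(221, 230, 255)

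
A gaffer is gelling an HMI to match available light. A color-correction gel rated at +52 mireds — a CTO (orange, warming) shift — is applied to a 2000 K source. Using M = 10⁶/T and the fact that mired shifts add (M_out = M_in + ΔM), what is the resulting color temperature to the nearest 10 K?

M_in = 10⁶/2000 = 500.00 mireds.
M_out = 500.00 + (+52) = 552.00 mireds.
T_out = 10⁶/552.00 = 1811.6 K → 1810 K.

1810 K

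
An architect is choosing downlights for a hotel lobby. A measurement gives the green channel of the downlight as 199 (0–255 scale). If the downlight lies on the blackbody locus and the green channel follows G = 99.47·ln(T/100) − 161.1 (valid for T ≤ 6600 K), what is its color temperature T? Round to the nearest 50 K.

3750 K

ln t = (199 + 161.1) / 99.47 = 3.6202.
t = e^3.6202 = 37.345.
T = 100·t = 3734 K → 3750 K to the nearest 50 K.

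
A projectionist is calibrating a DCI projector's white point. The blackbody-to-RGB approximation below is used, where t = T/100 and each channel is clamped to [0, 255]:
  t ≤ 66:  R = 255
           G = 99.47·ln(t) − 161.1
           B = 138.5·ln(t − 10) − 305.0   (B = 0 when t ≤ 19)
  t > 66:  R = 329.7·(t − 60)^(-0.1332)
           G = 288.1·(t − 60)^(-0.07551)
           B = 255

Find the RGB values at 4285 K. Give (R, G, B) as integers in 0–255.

(255, 213, 179)

t = 4285/100 = 42.85; the t ≤ 66 branch applies.
R = 255 by definition for t ≤ 66.
G = 99.47·ln 42.85 − 161.1 = 99.47·3.7577 − 161.1 = 212.679.
B = 138.5·ln(42.85 − 10) − 305.0 = 138.5·ln 32.85 − 305.0 = 138.5·3.4920 − 305.0 = 178.635.
Rounded: (255, 213, 179).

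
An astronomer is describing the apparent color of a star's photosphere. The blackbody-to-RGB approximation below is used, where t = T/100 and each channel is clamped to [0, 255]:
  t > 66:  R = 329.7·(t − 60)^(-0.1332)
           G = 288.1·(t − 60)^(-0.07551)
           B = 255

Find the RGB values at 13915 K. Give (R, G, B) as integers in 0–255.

(184, 207, 255)

t = 13915/100 = 139.15; the t > 66 branch applies.
R = 329.7·(139.15 − 60)^(-0.1332) = 329.7·79.15^(-0.1332) = 329.7·0.55863 = 184.181.
G = 288.1·(139.15 − 60)^(-0.07551) = 288.1·79.15^(-0.07551) = 288.1·0.71887 = 207.105.
B = 255 by definition for t > 66.
Rounded: (184, 207, 255).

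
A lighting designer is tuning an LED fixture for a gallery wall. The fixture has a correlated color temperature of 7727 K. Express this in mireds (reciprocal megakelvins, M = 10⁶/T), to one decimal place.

M = 10⁶ / 7727 = 129.416 → 129.4 mireds.

129.4 mireds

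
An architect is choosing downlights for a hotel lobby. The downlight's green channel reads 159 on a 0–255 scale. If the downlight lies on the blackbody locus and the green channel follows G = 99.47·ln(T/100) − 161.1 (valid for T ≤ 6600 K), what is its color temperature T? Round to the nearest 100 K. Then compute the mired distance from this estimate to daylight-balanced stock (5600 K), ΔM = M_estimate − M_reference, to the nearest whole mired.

+221 mireds

ln t = (159 + 161.1) / 99.47 = 3.2181.
t = e^3.2181 = 24.980.
T = 100·t = 2498 K → 2500 K to the nearest 100 K.
M_estimate = 10⁶/2500 = 400.00; M_reference = 10⁶/5600 = 178.57.
ΔM = 400.00 − 178.57 = 221.43 → +221 mireds.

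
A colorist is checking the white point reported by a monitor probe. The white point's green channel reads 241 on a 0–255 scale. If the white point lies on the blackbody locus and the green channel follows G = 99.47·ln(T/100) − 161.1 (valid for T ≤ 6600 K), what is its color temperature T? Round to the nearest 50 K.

ln t = (241 + 161.1) / 99.47 = 4.0424.
t = e^4.0424 = 56.964.
T = 100·t = 5696 K → 5700 K to the nearest 50 K.

5700 K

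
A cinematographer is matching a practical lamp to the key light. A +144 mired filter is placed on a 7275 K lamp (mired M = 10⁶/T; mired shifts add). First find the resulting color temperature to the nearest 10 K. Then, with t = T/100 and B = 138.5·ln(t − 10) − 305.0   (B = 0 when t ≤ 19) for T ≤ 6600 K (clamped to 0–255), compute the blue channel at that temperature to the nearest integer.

M_in = 10⁶/7275 = 137.46; M_out = 137.46 + (+144) = 281.46.
T_out = 10⁶/281.46 = 3552.9 K → 3550 K; t = 35.5.
B = 138.5·ln(35.5 − 10) − 305.0 = 138.5·ln 25.5 − 305.0 = 138.5·3.2387 − 305.0 = 143.557.
Rounded: 144.

144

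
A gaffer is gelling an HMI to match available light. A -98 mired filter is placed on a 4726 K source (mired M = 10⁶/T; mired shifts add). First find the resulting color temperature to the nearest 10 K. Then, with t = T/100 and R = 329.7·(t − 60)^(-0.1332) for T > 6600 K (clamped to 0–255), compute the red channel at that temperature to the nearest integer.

212

M_in = 10⁶/4726 = 211.60; M_out = 211.60 + (-98) = 113.60.
T_out = 10⁶/113.60 = 8803.2 K → 8800 K; t = 88.
R = 329.7·(88 − 60)^(-0.1332) = 329.7·28^(-0.1332) = 329.7·0.64156 = 211.523.
Rounded: 212.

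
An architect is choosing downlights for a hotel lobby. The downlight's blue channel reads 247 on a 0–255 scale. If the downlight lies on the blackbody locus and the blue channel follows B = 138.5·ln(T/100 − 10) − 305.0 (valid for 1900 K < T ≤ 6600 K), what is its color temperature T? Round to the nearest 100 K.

6400 K

ln(t − 10) = (247 + 305.0) / 138.5 = 3.9856.
t − 10 = e^3.9856 = 53.815, so t = 63.815.
T = 100·t = 6382 K → 6400 K to the nearest 100 K.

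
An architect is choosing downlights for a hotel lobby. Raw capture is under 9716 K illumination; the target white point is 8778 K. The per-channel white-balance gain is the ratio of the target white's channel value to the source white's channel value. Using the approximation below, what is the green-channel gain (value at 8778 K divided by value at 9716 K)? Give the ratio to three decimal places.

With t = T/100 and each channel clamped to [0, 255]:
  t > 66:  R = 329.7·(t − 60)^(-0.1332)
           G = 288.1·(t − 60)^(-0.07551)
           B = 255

At 9716 K (t = 97.16):
  G = 288.1·(97.16 − 60)^(-0.07551) = 288.1·37.16^(-0.07551) = 288.1·0.76110 = 219.274.
At 8778 K (t = 87.78):
  G = 288.1·(87.78 − 60)^(-0.07551) = 288.1·27.78^(-0.07551) = 288.1·0.77801 = 224.144.
Gain = 224.144 / 219.274 = 1.0222 → 1.022.

1.022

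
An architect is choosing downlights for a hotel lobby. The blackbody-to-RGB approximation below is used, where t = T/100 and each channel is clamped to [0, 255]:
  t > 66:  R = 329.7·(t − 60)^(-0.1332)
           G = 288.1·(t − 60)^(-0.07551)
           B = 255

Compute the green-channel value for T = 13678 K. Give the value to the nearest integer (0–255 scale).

t = 13678/100 = 136.78; the t > 66 branch applies.
G = 288.1·(136.78 − 60)^(-0.07551) = 288.1·76.78^(-0.07551) = 288.1·0.72052 = 207.581.
Rounded: 208.

208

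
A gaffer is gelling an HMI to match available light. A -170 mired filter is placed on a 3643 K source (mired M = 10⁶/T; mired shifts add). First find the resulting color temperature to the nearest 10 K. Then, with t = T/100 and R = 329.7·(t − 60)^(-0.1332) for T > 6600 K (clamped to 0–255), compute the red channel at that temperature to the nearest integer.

M_in = 10⁶/3643 = 274.50; M_out = 274.50 + (-170) = 104.50.
T_out = 10⁶/104.50 = 9569.5 K → 9570 K; t = 95.7.
R = 329.7·(95.7 − 60)^(-0.1332) = 329.7·35.7^(-0.1332) = 329.7·0.62113 = 204.788.
Rounded: 205.

205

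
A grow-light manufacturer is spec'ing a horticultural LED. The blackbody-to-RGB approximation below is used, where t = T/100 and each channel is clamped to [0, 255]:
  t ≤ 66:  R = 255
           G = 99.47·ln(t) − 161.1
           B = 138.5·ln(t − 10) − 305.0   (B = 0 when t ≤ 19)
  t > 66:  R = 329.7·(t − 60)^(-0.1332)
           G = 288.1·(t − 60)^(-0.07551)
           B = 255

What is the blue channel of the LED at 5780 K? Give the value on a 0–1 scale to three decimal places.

t = 5780/100 = 57.8; the t ≤ 66 branch applies.
B = 138.5·ln(57.8 − 10) − 305.0 = 138.5·ln 47.8 − 305.0 = 138.5·3.8670 − 305.0 = 230.583.
On a 0–1 scale: 230.583/255 = 0.9042 → 0.904.

0.904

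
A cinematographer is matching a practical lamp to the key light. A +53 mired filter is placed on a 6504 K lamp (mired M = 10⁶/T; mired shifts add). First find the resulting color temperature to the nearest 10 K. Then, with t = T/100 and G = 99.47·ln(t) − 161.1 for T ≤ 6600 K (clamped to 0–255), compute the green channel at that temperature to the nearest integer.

225

M_in = 10⁶/6504 = 153.75; M_out = 153.75 + (+53) = 206.75.
T_out = 10⁶/206.75 = 4836.7 K → 4840 K; t = 48.4.
G = 99.47·ln 48.4 − 161.1 = 99.47·3.8795 − 161.1 = 224.794.
Rounded: 225.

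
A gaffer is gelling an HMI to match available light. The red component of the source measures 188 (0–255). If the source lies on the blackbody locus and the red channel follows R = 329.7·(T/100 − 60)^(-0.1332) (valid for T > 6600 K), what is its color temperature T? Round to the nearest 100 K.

(t − 60)^(-0.1332) = 188/329.7 = 0.57022.
t − 60 = 0.57022^(1/-0.1332) = 0.57022^(-7.508) = 67.848, so t = 127.848.
T = 100·t = 12785 K → 12800 K to the nearest 100 K.

12800 K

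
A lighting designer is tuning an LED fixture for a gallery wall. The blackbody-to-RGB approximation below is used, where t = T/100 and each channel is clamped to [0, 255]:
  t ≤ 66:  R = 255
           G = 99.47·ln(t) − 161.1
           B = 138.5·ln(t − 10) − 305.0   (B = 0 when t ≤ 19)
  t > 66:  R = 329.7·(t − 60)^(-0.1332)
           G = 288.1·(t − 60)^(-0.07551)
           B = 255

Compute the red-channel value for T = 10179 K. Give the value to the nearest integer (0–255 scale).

t = 10179/100 = 101.79; the t > 66 branch applies.
R = 329.7·(101.79 − 60)^(-0.1332) = 329.7·41.79^(-0.1332) = 329.7·0.60824 = 200.536.
Rounded: 201.

201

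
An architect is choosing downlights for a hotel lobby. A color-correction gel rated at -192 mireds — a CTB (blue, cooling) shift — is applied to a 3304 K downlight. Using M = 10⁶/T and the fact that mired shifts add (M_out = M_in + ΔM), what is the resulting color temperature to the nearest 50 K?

9050 K

M_in = 10⁶/3304 = 302.66 mireds.
M_out = 302.66 + (-192) = 110.66 mireds.
T_out = 10⁶/110.66 = 9036.4 K → 9050 K.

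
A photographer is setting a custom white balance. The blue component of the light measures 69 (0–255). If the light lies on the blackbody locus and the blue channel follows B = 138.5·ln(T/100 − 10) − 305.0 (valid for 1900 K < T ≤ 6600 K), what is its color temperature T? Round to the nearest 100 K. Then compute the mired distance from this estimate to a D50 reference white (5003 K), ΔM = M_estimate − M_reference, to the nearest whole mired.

ln(t − 10) = (69 + 305.0) / 138.5 = 2.7004.
t − 10 = e^2.7004 = 14.885, so t = 24.885.
T = 100·t = 2489 K → 2500 K to the nearest 100 K.
M_estimate = 10⁶/2500 = 400.00; M_reference = 10⁶/5003 = 199.88.
ΔM = 400.00 − 199.88 = 200.12 → +200 mireds.

+200 mireds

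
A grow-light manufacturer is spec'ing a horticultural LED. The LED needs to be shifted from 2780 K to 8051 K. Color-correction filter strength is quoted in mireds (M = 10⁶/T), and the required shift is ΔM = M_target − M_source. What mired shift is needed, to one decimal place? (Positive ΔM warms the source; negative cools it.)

M_source = 10⁶/2780 = 359.712; M_target = 10⁶/8051 = 124.208.
ΔM = 124.208 − 359.712 = -235.504 → -235.5 mireds, a cooling shift.

-235.5 mireds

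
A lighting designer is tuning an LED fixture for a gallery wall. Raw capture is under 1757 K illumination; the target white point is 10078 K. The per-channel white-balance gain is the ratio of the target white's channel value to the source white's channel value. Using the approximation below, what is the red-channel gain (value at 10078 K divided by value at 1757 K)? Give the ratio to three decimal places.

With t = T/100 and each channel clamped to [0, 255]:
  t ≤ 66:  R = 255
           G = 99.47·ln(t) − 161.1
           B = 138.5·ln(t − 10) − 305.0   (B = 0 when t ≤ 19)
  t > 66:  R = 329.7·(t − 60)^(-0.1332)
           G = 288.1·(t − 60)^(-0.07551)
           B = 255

0.789

At 1757 K (t = 17.57):
  R = 255 by definition for t ≤ 66.
At 10078 K (t = 100.78):
  R = 329.7·(100.78 − 60)^(-0.1332) = 329.7·40.78^(-0.1332) = 329.7·0.61022 = 201.190.
Gain = 201.190 / 255.000 = 0.7890 → 0.789.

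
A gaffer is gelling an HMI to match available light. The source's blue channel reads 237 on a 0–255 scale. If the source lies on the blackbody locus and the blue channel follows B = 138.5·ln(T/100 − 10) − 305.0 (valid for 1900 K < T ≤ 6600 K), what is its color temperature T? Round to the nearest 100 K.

6000 K

ln(t − 10) = (237 + 305.0) / 138.5 = 3.9134.
t − 10 = e^3.9134 = 50.067, so t = 60.067.
T = 100·t = 6007 K → 6000 K to the nearest 100 K.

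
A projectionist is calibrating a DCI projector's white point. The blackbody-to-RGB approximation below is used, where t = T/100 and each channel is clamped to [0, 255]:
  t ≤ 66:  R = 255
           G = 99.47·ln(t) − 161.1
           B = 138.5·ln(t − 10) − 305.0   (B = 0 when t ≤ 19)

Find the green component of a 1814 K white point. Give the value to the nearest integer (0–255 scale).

t = 1814/100 = 18.14; the t ≤ 66 branch applies.
G = 99.47·ln 18.14 − 161.1 = 99.47·2.8981 − 161.1 = 127.176.
Rounded: 127.

127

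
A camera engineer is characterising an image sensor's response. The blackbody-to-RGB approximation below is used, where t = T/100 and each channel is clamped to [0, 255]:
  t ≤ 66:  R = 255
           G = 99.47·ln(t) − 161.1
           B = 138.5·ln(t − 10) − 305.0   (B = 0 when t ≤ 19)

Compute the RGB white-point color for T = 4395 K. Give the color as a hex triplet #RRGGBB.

t = 4395/100 = 43.95; the t ≤ 66 branch applies.
R = 255 by definition for t ≤ 66.
G = 99.47·ln 43.95 − 161.1 = 99.47·3.7831 − 161.1 = 215.200.
B = 138.5·ln(43.95 − 10) − 305.0 = 138.5·ln 33.95 − 305.0 = 138.5·3.5249 − 305.0 = 183.197.
Rounded: (255, 215, 183).
In hex: #FFD7B7.

#FFD7B7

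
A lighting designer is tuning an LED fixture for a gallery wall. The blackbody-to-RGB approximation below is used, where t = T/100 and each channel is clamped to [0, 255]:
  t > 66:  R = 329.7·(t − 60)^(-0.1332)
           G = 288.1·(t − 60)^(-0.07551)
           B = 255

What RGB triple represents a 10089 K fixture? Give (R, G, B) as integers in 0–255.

(201, 218, 255)

t = 10089/100 = 100.89; the t > 66 branch applies.
R = 329.7·(100.89 − 60)^(-0.1332) = 329.7·40.89^(-0.1332) = 329.7·0.61000 = 201.118.
G = 288.1·(100.89 − 60)^(-0.07551) = 288.1·40.89^(-0.07551) = 288.1·0.75563 = 217.696.
B = 255 by definition for t > 66.
Rounded: (201, 218, 255).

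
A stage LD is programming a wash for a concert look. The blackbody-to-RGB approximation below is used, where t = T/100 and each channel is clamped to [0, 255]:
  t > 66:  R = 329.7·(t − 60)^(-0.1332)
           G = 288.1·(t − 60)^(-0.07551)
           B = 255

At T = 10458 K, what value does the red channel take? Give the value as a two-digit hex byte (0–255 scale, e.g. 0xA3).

0xC7

t = 10458/100 = 104.58; the t > 66 branch applies.
R = 329.7·(104.58 − 60)^(-0.1332) = 329.7·44.58^(-0.1332) = 329.7·0.60302 = 198.817.
Rounded: 199; in hex, 0xC7.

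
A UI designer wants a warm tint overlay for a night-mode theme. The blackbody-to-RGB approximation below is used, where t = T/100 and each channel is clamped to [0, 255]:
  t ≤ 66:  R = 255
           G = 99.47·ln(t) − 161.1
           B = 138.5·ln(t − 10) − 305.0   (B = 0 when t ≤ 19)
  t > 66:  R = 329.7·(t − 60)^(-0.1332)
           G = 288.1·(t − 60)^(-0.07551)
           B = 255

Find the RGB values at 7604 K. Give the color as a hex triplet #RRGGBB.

#E4EAFF

t = 7604/100 = 76.04; the t > 66 branch applies.
R = 329.7·(76.04 − 60)^(-0.1332) = 329.7·16.04^(-0.1332) = 329.7·0.69098 = 227.817.
G = 288.1·(76.04 − 60)^(-0.07551) = 288.1·16.04^(-0.07551) = 288.1·0.81095 = 233.635.
B = 255 by definition for t > 66.
Rounded: (228, 234, 255).
In hex: #E4EAFF.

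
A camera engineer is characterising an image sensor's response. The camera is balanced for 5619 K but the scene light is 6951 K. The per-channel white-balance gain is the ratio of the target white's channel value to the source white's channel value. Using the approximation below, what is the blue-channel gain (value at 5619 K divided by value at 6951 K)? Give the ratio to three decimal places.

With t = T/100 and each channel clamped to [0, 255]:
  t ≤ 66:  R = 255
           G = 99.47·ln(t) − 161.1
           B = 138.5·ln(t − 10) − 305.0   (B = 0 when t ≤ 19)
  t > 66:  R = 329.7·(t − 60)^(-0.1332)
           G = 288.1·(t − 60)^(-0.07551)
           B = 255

0.886

At 6951 K (t = 69.51):
  B = 255 by definition for t > 66.
At 5619 K (t = 56.19):
  B = 138.5·ln(56.19 − 10) − 305.0 = 138.5·ln 46.19 − 305.0 = 138.5·3.8328 − 305.0 = 225.838.
Gain = 225.838 / 255.000 = 0.8856 → 0.886.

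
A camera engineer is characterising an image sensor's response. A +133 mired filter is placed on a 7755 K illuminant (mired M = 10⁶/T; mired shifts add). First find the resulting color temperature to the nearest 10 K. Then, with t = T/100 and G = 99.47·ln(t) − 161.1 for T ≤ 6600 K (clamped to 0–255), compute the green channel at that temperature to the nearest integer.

201

M_in = 10⁶/7755 = 128.95; M_out = 128.95 + (+133) = 261.95.
T_out = 10⁶/261.95 = 3817.5 K → 3820 K; t = 38.2.
G = 99.47·ln 38.2 − 161.1 = 99.47·3.6428 − 161.1 = 201.253.
Rounded: 201.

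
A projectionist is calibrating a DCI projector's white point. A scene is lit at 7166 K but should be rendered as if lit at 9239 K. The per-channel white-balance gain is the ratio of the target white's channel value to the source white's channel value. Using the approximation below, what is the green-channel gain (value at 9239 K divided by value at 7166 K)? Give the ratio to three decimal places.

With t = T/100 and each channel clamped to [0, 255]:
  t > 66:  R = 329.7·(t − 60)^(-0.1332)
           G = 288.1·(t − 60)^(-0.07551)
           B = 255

0.926

At 7166 K (t = 71.66):
  G = 288.1·(71.66 − 60)^(-0.07551) = 288.1·11.66^(-0.07551) = 288.1·0.83072 = 239.330.
At 9239 K (t = 92.39):
  G = 288.1·(92.39 − 60)^(-0.07551) = 288.1·32.39^(-0.07551) = 288.1·0.76904 = 221.560.
Gain = 221.560 / 239.330 = 0.9258 → 0.926.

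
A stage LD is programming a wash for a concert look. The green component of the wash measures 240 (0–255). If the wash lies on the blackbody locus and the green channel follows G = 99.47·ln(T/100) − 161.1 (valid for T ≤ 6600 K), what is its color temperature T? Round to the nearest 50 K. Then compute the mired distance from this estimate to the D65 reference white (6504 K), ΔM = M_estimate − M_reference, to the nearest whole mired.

ln t = (240 + 161.1) / 99.47 = 4.0324.
t = e^4.0324 = 56.394.
T = 100·t = 5639 K → 5650 K to the nearest 50 K.
M_estimate = 10⁶/5650 = 176.99; M_reference = 10⁶/6504 = 153.75.
ΔM = 176.99 − 153.75 = 23.24 → +23 mireds.

+23 mireds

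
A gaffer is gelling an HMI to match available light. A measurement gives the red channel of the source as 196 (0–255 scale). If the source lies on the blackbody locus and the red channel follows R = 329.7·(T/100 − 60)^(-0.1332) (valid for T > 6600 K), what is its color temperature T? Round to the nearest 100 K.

(t − 60)^(-0.1332) = 196/329.7 = 0.59448.
t − 60 = 0.59448^(1/-0.1332) = 0.59448^(-7.508) = 49.621, so t = 109.621.
T = 100·t = 10962 K → 11000 K to the nearest 100 K.

11000 K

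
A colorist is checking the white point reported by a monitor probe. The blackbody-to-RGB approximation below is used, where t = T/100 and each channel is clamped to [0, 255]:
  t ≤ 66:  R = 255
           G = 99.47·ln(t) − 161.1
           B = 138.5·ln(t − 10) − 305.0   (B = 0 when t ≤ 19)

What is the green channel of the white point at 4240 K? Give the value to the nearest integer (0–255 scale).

212

t = 4240/100 = 42.4; the t ≤ 66 branch applies.
G = 99.47·ln 42.4 − 161.1 = 99.47·3.7471 − 161.1 = 211.629.
Rounded: 212.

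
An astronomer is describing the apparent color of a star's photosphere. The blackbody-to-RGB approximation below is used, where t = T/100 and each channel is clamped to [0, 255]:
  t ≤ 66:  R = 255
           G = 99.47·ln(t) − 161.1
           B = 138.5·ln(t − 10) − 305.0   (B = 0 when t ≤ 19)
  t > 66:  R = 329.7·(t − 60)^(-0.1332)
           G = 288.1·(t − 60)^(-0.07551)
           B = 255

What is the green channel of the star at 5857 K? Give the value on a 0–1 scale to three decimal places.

0.956

t = 5857/100 = 58.57; the t ≤ 66 branch applies.
G = 99.47·ln 58.57 − 161.1 = 99.47·4.0702 − 161.1 = 243.765.
On a 0–1 scale: 243.765/255 = 0.9559 → 0.956.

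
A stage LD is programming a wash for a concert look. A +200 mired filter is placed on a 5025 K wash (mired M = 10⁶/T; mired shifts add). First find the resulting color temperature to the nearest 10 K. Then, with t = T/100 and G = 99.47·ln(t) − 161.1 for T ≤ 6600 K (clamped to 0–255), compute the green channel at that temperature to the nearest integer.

M_in = 10⁶/5025 = 199.00; M_out = 199.00 + (+200) = 399.00.
T_out = 10⁶/399.00 = 2506.2 K → 2510 K; t = 25.1.
G = 99.47·ln 25.1 − 161.1 = 99.47·3.2229 − 161.1 = 159.479.
Rounded: 159.

159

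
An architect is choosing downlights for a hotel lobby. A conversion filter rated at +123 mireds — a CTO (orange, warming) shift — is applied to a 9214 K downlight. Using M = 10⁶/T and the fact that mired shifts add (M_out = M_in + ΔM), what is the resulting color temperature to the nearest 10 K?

4320 K

M_in = 10⁶/9214 = 108.53 mireds.
M_out = 108.53 + (+123) = 231.53 mireds.
T_out = 10⁶/231.53 = 4319.1 K → 4320 K.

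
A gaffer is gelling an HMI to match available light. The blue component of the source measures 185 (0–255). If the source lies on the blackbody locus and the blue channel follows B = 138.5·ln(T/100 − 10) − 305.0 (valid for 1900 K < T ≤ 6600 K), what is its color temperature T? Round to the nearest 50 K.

4450 K

ln(t − 10) = (185 + 305.0) / 138.5 = 3.5379.
t − 10 = e^3.5379 = 34.395, so t = 44.395.
T = 100·t = 4439 K → 4450 K to the nearest 50 K.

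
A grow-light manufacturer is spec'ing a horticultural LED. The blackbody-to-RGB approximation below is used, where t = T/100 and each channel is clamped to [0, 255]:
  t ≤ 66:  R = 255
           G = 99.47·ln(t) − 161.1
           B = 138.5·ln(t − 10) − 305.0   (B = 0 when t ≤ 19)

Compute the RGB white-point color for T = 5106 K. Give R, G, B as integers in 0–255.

R=255, G=230, B=210

t = 5106/100 = 51.06; the t ≤ 66 branch applies.
R = 255 by definition for t ≤ 66.
G = 99.47·ln 51.06 − 161.1 = 99.47·3.9330 − 161.1 = 230.116.
B = 138.5·ln(51.06 − 10) − 305.0 = 138.5·ln 41.06 − 305.0 = 138.5·3.7150 − 305.0 = 209.532.
Rounded: (255, 230, 210).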